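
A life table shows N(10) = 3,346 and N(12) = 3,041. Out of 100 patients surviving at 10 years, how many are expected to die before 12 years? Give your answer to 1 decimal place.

The relevant probability is 1 − 3,041/3,346 = 0.091154.
Expected number = 100 × 0.091154 = 9.1.

9.1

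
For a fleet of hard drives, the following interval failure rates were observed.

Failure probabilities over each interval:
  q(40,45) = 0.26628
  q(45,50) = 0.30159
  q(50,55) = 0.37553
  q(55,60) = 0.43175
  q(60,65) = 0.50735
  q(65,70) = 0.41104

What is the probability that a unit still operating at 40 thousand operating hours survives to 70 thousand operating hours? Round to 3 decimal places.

0.053

Chaining the interval survival probabilities: (1 − 0.26628) × (1 − 0.30159) × (1 − 0.37553) × (1 − 0.43175) × (1 − 0.50735) × (1 − 0.41104).
= 0.73372 × 0.69841 × 0.62447 × 0.56825 × 0.49265 × 0.58896 = 0.052761.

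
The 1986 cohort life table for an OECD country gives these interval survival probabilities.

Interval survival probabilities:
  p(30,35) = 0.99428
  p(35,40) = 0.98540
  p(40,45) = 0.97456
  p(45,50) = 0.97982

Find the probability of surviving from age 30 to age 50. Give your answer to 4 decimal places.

The overall survival probability is 0.99428 × 0.98540 × 0.97456 × 0.97982.
= 0.935570.

0.9356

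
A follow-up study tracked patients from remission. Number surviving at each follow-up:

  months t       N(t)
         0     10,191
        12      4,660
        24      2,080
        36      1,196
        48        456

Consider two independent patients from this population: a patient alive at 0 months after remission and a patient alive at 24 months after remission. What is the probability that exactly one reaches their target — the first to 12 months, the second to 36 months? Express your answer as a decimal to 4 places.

p₁ = N(12)/N(0) = 4,660/10,191 = 0.457266; p₂ = N(36)/N(24) = 1,196/2,080 = 0.575000.
P(exactly one) = p₁(1−p₂) + (1−p₁)p₂ = 0.194338 + 0.312072 = 0.506410.

0.5064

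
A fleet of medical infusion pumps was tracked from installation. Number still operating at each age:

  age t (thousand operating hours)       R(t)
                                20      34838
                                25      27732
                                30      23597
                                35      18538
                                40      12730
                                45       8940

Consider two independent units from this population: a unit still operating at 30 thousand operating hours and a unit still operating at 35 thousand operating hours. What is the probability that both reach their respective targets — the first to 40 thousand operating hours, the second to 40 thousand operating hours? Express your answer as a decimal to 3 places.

p₁ = R(40)/R(30) = 12730/23597 = 0.539475; p₂ = R(40)/R(35) = 12730/18538 = 0.686698.
P(both) = p₁ × p₂ = 0.539475 × 0.686698 = 0.370456.

0.370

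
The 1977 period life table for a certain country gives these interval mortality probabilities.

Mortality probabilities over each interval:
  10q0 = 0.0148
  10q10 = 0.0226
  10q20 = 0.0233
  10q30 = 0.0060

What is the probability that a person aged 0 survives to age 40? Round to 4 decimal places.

0.9349

The overall survival probability is (1 − 0.0148) × (1 − 0.0226) × (1 − 0.0233) × (1 − 0.0060).
= 0.9852 × 0.9774 × 0.9767 × 0.9940 = 0.934855.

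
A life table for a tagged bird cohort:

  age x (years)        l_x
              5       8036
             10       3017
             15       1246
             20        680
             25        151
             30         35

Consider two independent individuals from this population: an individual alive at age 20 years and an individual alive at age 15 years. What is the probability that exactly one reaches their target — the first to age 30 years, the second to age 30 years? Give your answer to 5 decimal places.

p₁ = l_30/l_20 = 35/680 = 0.051471; p₂ = l_30/l_15 = 35/1246 = 0.028090.
P(exactly one) = p₁(1−p₂) + (1−p₁)p₂ = 0.050025 + 0.026644 = 0.076669.

0.07667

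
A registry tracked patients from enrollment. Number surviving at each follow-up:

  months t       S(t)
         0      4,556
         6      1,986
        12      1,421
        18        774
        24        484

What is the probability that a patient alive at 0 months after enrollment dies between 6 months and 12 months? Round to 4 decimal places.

0.1240

This is the probability of reaching 6 but not 12, conditional on being alive at 0: (S(6) − S(12)) / S(0).
= (1,986 − 1,421) / 4,556 = 565 / 4,556 = 0.124012.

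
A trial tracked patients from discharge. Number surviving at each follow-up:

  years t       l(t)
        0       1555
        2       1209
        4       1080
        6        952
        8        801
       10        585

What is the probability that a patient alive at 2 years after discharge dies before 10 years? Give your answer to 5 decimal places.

P(die before 10 | alive at 2) = 1 − l(10)/l(2) = 1 − 585/1209 = (624)/1209 = 0.516129.

0.51613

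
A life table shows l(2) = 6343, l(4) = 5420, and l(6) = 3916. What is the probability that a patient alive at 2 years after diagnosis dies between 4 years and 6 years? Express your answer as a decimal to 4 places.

0.2371

This is the probability of reaching 4 but not 6, conditional on being alive at 2: (l(4) − l(6)) / l(2).
= (5420 − 3916) / 6343 = 1504 / 6343 = 0.237112.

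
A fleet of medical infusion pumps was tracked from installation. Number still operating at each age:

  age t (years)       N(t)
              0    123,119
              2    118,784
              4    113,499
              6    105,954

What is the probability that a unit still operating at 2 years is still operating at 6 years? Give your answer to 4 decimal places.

The conditional survival probability is N(6)/N(2) = 105,954/118,784 = 0.891989.

0.8920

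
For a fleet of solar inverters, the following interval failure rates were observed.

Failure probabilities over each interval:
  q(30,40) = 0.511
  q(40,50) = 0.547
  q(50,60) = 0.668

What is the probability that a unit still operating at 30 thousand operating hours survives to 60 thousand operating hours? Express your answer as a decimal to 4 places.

P(survive 30→60) = (1 − 0.511) × (1 − 0.547) × (1 − 0.668).
= 0.489 × 0.453 × 0.332 = 0.073544.

0.0735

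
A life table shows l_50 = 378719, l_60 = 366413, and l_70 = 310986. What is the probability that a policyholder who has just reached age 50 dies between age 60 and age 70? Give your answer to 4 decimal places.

We want 10|10q50 = (l_60 − l_70)/l_50.
This is the probability of reaching 60 but not 70, conditional on being alive at 50: (l_60 − l_70) / l_50.
= (366413 − 310986) / 378719 = 55427 / 378719 = 0.146354.

0.1464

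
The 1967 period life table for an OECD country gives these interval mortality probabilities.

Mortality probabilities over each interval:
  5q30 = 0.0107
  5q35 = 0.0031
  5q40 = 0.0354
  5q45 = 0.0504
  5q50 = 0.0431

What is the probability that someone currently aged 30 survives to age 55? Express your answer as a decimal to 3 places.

Survival from 30 to 55 is the product of surviving each interval: (1 − 0.0107) × (1 − 0.0031) × (1 − 0.0354) × (1 − 0.0504) × (1 − 0.0431).
= 0.9893 × 0.9969 × 0.9646 × 0.9496 × 0.9569 = 0.864439.

0.864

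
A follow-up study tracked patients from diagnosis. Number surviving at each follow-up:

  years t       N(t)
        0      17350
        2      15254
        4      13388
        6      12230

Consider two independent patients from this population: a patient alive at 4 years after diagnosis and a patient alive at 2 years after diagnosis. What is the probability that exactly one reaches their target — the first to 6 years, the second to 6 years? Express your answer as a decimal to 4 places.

0.2504

p₁ = N(6)/N(4) = 12230/13388 = 0.913505; p₂ = N(6)/N(2) = 12230/15254 = 0.801757.
P(exactly one) = p₁(1−p₂) + (1−p₁)p₂ = 0.181096 + 0.069348 = 0.250444.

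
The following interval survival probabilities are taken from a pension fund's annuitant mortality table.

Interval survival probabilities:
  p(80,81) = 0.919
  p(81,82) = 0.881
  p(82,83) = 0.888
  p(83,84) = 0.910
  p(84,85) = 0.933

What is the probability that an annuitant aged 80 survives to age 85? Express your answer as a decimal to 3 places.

P(survive 80→85) = 0.919 × 0.881 × 0.888 × 0.910 × 0.933.
= 0.610418.

0.610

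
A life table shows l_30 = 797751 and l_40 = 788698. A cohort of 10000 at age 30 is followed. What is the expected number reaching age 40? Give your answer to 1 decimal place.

The relevant probability is 788698/797751 = 0.988652.
Expected number = 10000 × 0.988652 = 9886.5.

9886.5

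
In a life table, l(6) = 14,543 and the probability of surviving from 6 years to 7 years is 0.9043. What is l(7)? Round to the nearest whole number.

13151

l(7) = l(6) × p = 14,543 × 0.9043 = 13151.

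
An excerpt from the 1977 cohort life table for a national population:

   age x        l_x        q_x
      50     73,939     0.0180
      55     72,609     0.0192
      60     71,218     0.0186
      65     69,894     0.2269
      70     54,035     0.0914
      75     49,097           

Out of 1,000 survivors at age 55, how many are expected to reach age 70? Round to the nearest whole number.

The relevant probability is 54,035/72,609 = 0.744191.
Expected number = 1,000 × 0.744191 = 744.

744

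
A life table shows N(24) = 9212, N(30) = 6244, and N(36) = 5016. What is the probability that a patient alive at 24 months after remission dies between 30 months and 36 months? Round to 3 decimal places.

0.133

This is the probability of reaching 30 but not 36, conditional on being alive at 24: (N(30) − N(36)) / N(24).
= (6244 − 5016) / 9212 = 1228 / 9212 = 0.133304.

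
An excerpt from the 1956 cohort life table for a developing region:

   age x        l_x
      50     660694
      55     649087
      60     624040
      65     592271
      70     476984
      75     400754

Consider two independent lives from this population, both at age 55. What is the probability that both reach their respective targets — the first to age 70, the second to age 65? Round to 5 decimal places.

0.67053

p₁ = l_70/l_55 = 476984/649087 = 0.734854; p₂ = l_65/l_55 = 592271/649087 = 0.912468.
P(both) = p₁ × p₂ = 0.734854 × 0.912468 = 0.670531.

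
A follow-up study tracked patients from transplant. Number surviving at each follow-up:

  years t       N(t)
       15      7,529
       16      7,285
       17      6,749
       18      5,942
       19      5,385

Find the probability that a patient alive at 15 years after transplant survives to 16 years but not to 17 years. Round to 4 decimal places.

0.0712

This is the probability of reaching 16 but not 17, conditional on being alive at 15: (N(16) − N(17)) / N(15).
= (7,285 − 6,749) / 7,529 = 536 / 7,529 = 0.071191.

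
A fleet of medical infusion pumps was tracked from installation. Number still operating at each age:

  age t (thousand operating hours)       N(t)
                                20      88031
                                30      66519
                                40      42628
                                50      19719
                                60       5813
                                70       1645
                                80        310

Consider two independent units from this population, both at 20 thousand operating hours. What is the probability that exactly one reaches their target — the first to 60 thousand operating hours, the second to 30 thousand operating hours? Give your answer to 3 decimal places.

p₁ = N(60)/N(20) = 5813/88031 = 0.066034; p₂ = N(30)/N(20) = 66519/88031 = 0.755632.
P(exactly one) = p₁(1−p₂) + (1−p₁)p₂ = 0.016137 + 0.705735 = 0.721871.

0.722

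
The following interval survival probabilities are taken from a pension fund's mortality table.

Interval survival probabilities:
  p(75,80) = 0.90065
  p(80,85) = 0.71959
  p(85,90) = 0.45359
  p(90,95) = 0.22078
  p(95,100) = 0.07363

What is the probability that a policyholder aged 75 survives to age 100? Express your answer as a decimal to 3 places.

The overall survival probability is 0.90065 × 0.71959 × 0.45359 × 0.22078 × 0.07363.
= 0.004779.

0.005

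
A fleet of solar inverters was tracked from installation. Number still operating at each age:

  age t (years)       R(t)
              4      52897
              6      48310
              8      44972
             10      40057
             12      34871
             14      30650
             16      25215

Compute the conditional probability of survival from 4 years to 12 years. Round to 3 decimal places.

0.659

The conditional survival probability is R(12)/R(4) = 34871/52897 = 0.659225.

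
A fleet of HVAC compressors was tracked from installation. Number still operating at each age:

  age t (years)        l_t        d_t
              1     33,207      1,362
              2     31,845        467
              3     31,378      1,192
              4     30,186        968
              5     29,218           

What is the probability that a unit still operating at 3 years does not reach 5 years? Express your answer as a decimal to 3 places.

P(fail before 5 | operational at 3) = 1 − l_5/l_3 = 1 − 29,218/31,378 = (2,160)/31,378 = 0.068838.

0.069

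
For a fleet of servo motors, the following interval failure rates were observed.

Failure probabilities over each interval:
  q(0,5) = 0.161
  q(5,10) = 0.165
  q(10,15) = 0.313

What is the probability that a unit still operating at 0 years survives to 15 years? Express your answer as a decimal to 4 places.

0.4813

Chaining the interval survival probabilities: (1 − 0.161) × (1 − 0.165) × (1 − 0.313).
= 0.839 × 0.835 × 0.687 = 0.481288.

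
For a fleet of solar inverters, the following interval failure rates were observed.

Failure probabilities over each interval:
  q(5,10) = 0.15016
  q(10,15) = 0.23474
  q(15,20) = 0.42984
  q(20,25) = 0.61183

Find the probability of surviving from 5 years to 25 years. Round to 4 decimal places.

Survival from 5 to 25 is the product of surviving each interval: (1 − 0.15016) × (1 − 0.23474) × (1 − 0.42984) × (1 − 0.61183).
= 0.84984 × 0.76526 × 0.57016 × 0.38817 = 0.143934.

0.1439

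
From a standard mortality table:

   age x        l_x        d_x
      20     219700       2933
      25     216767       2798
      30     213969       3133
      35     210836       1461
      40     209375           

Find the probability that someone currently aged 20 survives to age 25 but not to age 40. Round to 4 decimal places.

This is the probability of reaching 25 but not 40, conditional on being alive at 20: (l_25 − l_40) / l_20.
= (216767 − 209375) / 219700 = 7392 / 219700 = 0.033646.

0.0336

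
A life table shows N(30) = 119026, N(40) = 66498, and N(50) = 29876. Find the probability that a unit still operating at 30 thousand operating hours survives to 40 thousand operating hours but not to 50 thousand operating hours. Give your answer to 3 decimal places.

This is the probability of reaching 40 but not 50, conditional on being operational at 30: (N(40) − N(50)) / N(30).
= (66498 − 29876) / 119026 = 36622 / 119026 = 0.307681.

0.308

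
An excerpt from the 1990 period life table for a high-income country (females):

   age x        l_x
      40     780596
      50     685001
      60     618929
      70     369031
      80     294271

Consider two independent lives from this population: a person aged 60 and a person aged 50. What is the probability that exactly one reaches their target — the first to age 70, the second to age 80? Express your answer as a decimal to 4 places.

0.5136

p₁ = l_70/l_60 = 369031/618929 = 0.596241; p₂ = l_80/l_50 = 294271/685001 = 0.429592.
P(exactly one) = p₁(1−p₂) + (1−p₁)p₂ = 0.340101 + 0.173452 = 0.513552.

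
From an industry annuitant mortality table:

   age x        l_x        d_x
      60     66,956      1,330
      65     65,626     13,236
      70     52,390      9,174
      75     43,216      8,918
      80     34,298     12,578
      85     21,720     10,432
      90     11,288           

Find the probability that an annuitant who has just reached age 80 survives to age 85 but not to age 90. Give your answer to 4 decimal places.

This is the probability of reaching 85 but not 90, conditional on being alive at 80: (l_85 − l_90) / l_80.
= (21,720 − 11,288) / 34,298 = 10,432 / 34,298 = 0.304158.

0.3042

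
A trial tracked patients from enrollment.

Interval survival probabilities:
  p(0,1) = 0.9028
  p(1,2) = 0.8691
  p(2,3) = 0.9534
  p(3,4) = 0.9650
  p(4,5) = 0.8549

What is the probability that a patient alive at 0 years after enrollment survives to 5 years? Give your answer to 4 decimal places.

P(survive 0→5) = 0.9028 × 0.8691 × 0.9534 × 0.9650 × 0.8549.
= 0.617133.

0.6171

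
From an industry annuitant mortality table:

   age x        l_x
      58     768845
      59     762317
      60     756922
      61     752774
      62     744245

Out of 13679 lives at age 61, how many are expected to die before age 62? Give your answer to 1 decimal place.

The relevant probability is 1 − 744245/752774 = 0.011330.
Expected number = 13679 × 0.011330 = 155.0.

155.0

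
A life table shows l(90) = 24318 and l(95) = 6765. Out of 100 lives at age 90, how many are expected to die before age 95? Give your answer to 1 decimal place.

72.2

The relevant probability is 1 − 6765/24318 = 0.721811.
Expected number = 100 × 0.721811 = 72.2.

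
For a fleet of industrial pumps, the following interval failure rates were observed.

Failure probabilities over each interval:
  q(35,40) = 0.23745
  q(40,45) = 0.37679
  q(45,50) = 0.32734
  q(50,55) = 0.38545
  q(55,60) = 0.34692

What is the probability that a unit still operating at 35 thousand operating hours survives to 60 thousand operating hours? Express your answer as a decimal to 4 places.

P(survive 35→60) = (1 − 0.23745) × (1 − 0.37679) × (1 − 0.32734) × (1 − 0.38545) × (1 − 0.34692).
= 0.76255 × 0.62321 × 0.67266 × 0.61455 × 0.65308 = 0.128299.

0.1283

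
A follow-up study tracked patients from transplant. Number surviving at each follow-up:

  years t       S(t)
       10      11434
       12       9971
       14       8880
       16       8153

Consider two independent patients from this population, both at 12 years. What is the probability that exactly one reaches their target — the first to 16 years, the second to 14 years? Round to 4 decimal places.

p₁ = S(16)/S(12) = 8153/9971 = 0.817671; p₂ = S(14)/S(12) = 8880/9971 = 0.890583.
P(exactly one) = p₁(1−p₂) + (1−p₁)p₂ = 0.089467 + 0.162379 = 0.251846.

0.2518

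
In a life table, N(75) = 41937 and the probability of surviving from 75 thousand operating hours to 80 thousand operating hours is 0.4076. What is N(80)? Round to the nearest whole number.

17094

N(80) = N(75) × p = 41937 × 0.4076 = 17094.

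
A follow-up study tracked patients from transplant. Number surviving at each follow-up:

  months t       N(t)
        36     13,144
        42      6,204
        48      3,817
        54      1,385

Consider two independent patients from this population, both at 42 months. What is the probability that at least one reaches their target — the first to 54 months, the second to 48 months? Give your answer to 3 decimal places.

0.701

p₁ = N(54)/N(42) = 1,385/6,204 = 0.223243; p₂ = N(48)/N(42) = 3,817/6,204 = 0.615248.
P(at least one) = 1 − (1−p₁)(1−p₂) = 1 − 0.776757 × 0.384752 = 0.701141.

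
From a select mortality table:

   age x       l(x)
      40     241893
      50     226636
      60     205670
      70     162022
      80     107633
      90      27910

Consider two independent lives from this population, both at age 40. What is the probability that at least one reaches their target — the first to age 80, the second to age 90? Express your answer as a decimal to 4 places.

p₁ = l(80)/l(40) = 107633/241893 = 0.444961; p₂ = l(90)/l(40) = 27910/241893 = 0.115382.
P(at least one) = 1 − (1−p₁)(1−p₂) = 1 − 0.555039 × 0.884618 = 0.509003.

0.5090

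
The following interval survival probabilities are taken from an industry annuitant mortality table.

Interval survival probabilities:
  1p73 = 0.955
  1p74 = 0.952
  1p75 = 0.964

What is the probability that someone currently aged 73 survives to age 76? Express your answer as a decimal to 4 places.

0.8764

The overall survival probability is 0.955 × 0.952 × 0.964.
= 0.876430.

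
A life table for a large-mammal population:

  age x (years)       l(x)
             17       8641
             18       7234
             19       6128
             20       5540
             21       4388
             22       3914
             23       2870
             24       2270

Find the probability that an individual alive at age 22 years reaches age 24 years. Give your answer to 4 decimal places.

0.5800

The conditional survival probability is l(24)/l(22) = 2270/3914 = 0.579969.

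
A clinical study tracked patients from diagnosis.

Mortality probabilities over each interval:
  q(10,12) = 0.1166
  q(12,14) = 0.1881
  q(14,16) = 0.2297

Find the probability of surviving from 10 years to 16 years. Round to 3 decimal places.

The overall survival probability is (1 − 0.1166) × (1 − 0.1881) × (1 − 0.2297).
= 0.8834 × 0.8119 × 0.7703 = 0.552484.

0.552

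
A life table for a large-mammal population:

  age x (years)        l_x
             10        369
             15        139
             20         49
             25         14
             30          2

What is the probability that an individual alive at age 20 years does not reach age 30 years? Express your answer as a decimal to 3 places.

0.959

P(die before 30 | alive at 20) = 1 − l_30/l_20 = 1 − 2/49 = (47)/49 = 0.959184.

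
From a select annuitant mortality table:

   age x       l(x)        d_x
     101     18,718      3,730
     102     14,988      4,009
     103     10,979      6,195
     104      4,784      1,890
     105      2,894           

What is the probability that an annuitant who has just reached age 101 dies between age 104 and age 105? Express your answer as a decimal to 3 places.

This is the probability of reaching 104 but not 105, conditional on being alive at 101: (l(104) − l(105)) / l(101).
= (4,784 − 2,894) / 18,718 = 1,890 / 18,718 = 0.100972.

0.101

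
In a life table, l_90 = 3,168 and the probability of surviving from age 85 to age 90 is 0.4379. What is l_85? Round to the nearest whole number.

l_85 = l_90 / p = 3,168 / 0.4379 = 7235.

7235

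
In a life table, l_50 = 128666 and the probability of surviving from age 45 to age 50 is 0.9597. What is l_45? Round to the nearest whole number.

134069

l_45 = l_50 / p = 128666 / 0.9597 = 134069.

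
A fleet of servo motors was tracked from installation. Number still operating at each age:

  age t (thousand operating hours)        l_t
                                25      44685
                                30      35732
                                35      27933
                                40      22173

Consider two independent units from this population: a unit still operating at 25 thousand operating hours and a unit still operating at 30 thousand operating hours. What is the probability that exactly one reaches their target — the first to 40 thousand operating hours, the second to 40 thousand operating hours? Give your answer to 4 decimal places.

p₁ = l_40/l_25 = 22173/44685 = 0.496207; p₂ = l_40/l_30 = 22173/35732 = 0.620536.
P(exactly one) = p₁(1−p₂) + (1−p₁)p₂ = 0.188293 + 0.312622 = 0.500914.

0.5009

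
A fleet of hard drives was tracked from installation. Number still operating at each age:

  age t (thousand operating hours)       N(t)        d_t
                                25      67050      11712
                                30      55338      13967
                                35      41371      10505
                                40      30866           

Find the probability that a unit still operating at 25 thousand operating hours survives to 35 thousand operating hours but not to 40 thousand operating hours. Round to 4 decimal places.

0.1567

This is the probability of reaching 35 but not 40, conditional on being operational at 25: (N(35) − N(40)) / N(25).
= (41371 − 30866) / 67050 = 10505 / 67050 = 0.156674.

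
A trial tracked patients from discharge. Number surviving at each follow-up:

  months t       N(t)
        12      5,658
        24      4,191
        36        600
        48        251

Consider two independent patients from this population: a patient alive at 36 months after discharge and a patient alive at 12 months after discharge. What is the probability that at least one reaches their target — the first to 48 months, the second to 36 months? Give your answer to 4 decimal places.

0.4800

p₁ = N(48)/N(36) = 251/600 = 0.418333; p₂ = N(36)/N(12) = 600/5,658 = 0.106045.
P(at least one) = 1 − (1−p₁)(1−p₂) = 1 − 0.581667 × 0.893955 = 0.480016.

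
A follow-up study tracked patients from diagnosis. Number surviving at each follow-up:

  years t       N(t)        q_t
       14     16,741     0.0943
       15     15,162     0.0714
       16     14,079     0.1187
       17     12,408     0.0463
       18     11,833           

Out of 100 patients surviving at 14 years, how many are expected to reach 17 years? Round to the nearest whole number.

The relevant probability is 12,408/16,741 = 0.741174.
Expected number = 100 × 0.741174 = 74.

74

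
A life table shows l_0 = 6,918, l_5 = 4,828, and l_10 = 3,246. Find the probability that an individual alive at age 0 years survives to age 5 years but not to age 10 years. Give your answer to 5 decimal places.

This is the probability of reaching 5 but not 10, conditional on being alive at 0: (l_5 − l_10) / l_0.
= (4,828 − 3,246) / 6,918 = 1,582 / 6,918 = 0.228679.

0.22868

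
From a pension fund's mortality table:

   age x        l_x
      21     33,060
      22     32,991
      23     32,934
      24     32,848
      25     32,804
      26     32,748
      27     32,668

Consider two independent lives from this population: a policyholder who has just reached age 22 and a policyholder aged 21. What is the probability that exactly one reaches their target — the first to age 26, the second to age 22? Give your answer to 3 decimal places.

p₁ = l_26/l_22 = 32,748/32,991 = 0.992634; p₂ = l_22/l_21 = 32,991/33,060 = 0.997913.
P(exactly one) = p₁(1−p₂) + (1−p₁)p₂ = 0.002072 + 0.007351 = 0.009422.

0.009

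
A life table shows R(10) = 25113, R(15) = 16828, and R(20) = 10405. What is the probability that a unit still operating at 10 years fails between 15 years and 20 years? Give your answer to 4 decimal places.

0.2558

This is the probability of reaching 15 but not 20, conditional on being operational at 10: (R(15) − R(20)) / R(10).
= (16828 − 10405) / 25113 = 6423 / 25113 = 0.255764.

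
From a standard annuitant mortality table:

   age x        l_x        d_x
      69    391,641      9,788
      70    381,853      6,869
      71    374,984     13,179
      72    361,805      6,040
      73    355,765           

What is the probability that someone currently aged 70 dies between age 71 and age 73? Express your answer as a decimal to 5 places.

0.05033

This is the probability of reaching 71 but not 73, conditional on being alive at 70: (l_71 − l_73) / l_70.
= (374,984 − 355,765) / 381,853 = 19,219 / 381,853 = 0.050331.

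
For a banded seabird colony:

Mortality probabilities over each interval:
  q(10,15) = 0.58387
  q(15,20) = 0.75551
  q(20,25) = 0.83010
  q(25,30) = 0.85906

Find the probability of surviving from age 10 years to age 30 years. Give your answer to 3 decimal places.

0.002

Chaining the interval survival probabilities: (1 − 0.58387) × (1 − 0.75551) × (1 − 0.83010) × (1 − 0.85906).
= 0.41613 × 0.24449 × 0.16990 × 0.14094 = 0.002436.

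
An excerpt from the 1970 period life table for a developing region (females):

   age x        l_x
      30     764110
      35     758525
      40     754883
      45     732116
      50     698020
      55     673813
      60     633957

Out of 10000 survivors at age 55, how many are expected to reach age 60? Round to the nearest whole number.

9409

The relevant probability is 633957/673813 = 0.940850.
Expected number = 10000 × 0.940850 = 9409.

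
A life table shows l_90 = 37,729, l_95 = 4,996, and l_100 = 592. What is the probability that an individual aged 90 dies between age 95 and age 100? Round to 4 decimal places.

0.1167

We want 5|5q90 = (l_95 − l_100)/l_90.
This is the probability of reaching 95 but not 100, conditional on being alive at 90: (l_95 − l_100) / l_90.
= (4,996 − 592) / 37,729 = 4,404 / 37,729 = 0.116727.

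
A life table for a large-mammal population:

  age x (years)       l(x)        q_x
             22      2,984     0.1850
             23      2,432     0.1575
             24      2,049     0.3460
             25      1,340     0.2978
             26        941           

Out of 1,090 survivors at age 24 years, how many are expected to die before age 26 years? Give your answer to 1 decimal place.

The relevant probability is 1 − 941/2,049 = 0.540752.
Expected number = 1,090 × 0.540752 = 589.4.

589.4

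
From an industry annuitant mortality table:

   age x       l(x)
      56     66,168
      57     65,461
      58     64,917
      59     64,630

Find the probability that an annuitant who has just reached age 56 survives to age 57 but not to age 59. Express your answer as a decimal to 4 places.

0.0126

This is the probability of reaching 57 but not 59, conditional on being alive at 56: (l(57) − l(59)) / l(56).
= (65,461 − 64,630) / 66,168 = 831 / 66,168 = 0.012559.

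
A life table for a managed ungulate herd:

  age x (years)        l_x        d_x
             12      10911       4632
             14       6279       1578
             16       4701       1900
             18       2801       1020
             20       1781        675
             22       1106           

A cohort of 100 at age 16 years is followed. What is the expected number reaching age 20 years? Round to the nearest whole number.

The relevant probability is 1781/4701 = 0.378856.
Expected number = 100 × 0.378856 = 38.

38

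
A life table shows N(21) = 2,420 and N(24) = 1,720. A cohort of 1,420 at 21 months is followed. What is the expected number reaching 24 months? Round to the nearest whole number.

1009

The relevant probability is 1,720/2,420 = 0.710744.
Expected number = 1,420 × 0.710744 = 1009.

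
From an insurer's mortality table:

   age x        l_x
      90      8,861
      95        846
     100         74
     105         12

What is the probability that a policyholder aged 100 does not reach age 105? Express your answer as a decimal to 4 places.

P(die before 105 | alive at 100) = 1 − l_105/l_100 = 1 − 12/74 = (62)/74 = 0.837838.

0.8378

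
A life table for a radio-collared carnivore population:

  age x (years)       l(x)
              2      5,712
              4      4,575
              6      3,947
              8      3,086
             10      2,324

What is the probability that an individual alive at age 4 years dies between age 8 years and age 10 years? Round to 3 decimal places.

This is the probability of reaching 8 but not 10, conditional on being alive at 4: (l(8) − l(10)) / l(4).
= (3,086 − 2,324) / 4,575 = 762 / 4,575 = 0.166557.

0.167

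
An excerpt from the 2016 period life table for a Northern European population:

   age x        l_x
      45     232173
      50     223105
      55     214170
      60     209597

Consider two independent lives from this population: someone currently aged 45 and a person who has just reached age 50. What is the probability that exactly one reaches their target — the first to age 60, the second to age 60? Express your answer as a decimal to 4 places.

p₁ = l_60/l_45 = 209597/232173 = 0.902762; p₂ = l_60/l_50 = 209597/223105 = 0.939455.
P(exactly one) = p₁(1−p₂) + (1−p₁)p₂ = 0.054658 + 0.091351 = 0.146008.

0.1460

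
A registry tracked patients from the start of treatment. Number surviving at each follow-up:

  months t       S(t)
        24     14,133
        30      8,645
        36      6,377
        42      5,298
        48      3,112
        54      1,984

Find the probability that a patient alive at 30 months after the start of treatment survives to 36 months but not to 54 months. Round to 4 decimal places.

0.5082

This is the probability of reaching 36 but not 54, conditional on being alive at 30: (S(36) − S(54)) / S(30).
= (6,377 − 1,984) / 8,645 = 4,393 / 8,645 = 0.508155.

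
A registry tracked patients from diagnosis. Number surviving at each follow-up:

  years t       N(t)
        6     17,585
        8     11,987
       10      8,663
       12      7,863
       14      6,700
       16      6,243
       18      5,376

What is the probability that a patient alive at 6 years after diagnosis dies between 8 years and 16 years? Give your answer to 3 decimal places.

0.327

This is the probability of reaching 8 but not 16, conditional on being alive at 6: (N(8) − N(16)) / N(6).
= (11,987 − 6,243) / 17,585 = 5,744 / 17,585 = 0.326642.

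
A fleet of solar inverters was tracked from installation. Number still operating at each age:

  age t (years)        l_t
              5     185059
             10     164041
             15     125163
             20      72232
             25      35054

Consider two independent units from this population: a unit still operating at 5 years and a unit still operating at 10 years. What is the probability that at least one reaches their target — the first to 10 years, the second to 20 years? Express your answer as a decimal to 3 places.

0.936

p₁ = l_10/l_5 = 164041/185059 = 0.886425; p₂ = l_20/l_10 = 72232/164041 = 0.440329.
P(at least one) = 1 − (1−p₁)(1−p₂) = 1 − 0.113575 × 0.559671 = 0.936435.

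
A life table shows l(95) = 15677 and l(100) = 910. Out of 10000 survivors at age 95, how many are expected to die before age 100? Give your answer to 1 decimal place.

9419.5

The relevant probability is 1 − 910/15677 = 0.941953.
Expected number = 10000 × 0.941953 = 9419.5.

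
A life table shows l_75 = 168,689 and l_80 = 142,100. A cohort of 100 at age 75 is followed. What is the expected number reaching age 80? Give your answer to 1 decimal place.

The relevant probability is 142,100/168,689 = 0.842379.
Expected number = 100 × 0.842379 = 84.2.

84.2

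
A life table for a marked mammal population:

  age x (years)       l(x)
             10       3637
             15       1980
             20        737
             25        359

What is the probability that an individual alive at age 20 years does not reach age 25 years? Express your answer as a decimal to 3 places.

0.513

P(die before 25 | alive at 20) = 1 − l(25)/l(20) = 1 − 359/737 = (378)/737 = 0.512890.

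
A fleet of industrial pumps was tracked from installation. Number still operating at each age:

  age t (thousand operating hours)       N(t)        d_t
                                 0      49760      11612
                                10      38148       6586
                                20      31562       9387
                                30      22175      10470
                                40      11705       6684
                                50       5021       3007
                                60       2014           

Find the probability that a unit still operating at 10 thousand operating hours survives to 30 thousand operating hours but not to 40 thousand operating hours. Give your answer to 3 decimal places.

0.274

This is the probability of reaching 30 but not 40, conditional on being operational at 10: (N(30) − N(40)) / N(10).
= (22175 − 11705) / 38148 = 10470 / 38148 = 0.274457.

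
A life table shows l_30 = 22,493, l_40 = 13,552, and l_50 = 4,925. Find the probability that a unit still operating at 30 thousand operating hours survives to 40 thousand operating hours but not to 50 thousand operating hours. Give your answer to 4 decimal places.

This is the probability of reaching 40 but not 50, conditional on being operational at 30: (l_40 − l_50) / l_30.
= (13,552 − 4,925) / 22,493 = 8,627 / 22,493 = 0.383542.

0.3835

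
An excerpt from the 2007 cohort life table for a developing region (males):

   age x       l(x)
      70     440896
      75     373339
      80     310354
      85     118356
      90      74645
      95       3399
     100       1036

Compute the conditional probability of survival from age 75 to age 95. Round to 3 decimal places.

0.009

The conditional survival probability is l(95)/l(75) = 3399/373339 = 0.009104.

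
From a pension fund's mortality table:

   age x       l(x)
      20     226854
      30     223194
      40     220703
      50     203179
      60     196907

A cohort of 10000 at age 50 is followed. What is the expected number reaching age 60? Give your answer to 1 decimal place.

The relevant probability is 196907/203179 = 0.969131.
Expected number = 10000 × 0.969131 = 9691.3.

9691.3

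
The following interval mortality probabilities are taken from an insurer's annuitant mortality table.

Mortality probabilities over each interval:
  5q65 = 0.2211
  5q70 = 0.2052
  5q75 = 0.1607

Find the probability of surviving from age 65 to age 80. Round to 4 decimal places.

Chaining the interval survival probabilities: (1 − 0.2211) × (1 − 0.2052) × (1 − 0.1607).
= 0.7789 × 0.7948 × 0.8393 = 0.519585.

0.5196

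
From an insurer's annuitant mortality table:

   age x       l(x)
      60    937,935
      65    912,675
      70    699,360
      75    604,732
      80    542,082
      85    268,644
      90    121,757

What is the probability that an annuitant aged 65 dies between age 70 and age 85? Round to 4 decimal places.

0.4719

This is the probability of reaching 70 but not 85, conditional on being alive at 65: (l(70) − l(85)) / l(65).
= (699,360 − 268,644) / 912,675 = 430,716 / 912,675 = 0.471927.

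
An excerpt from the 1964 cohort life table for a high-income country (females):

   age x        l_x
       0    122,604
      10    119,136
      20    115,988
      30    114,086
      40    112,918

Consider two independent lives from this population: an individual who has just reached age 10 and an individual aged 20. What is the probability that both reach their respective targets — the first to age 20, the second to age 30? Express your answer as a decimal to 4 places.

0.9576

p₁ = l_20/l_10 = 115,988/119,136 = 0.973576; p₂ = l_30/l_20 = 114,086/115,988 = 0.983602.
P(both) = p₁ × p₂ = 0.973576 × 0.983602 = 0.957611.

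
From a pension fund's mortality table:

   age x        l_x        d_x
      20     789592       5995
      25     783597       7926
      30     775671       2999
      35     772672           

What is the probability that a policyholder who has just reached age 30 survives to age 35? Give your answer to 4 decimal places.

0.9961

We want 5p30 = l_35/l_30.
The conditional survival probability is l_35/l_30 = 772672/775671 = 0.996134.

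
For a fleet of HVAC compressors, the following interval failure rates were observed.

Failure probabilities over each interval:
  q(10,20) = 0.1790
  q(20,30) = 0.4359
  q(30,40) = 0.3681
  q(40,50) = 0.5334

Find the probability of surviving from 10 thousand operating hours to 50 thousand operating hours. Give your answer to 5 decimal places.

The overall survival probability is (1 − 0.1790) × (1 − 0.4359) × (1 − 0.3681) × (1 − 0.5334).
= 0.8210 × 0.5641 × 0.6319 × 0.4666 = 0.136550.

0.13655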